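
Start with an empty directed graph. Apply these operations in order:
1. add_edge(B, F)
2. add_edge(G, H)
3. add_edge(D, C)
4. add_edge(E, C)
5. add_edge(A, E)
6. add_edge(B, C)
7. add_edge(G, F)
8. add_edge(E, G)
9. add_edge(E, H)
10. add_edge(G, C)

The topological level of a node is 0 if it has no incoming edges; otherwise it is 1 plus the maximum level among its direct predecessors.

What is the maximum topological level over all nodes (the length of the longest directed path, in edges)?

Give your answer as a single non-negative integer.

Answer: 3

Derivation:
Op 1: add_edge(B, F). Edges now: 1
Op 2: add_edge(G, H). Edges now: 2
Op 3: add_edge(D, C). Edges now: 3
Op 4: add_edge(E, C). Edges now: 4
Op 5: add_edge(A, E). Edges now: 5
Op 6: add_edge(B, C). Edges now: 6
Op 7: add_edge(G, F). Edges now: 7
Op 8: add_edge(E, G). Edges now: 8
Op 9: add_edge(E, H). Edges now: 9
Op 10: add_edge(G, C). Edges now: 10
Compute levels (Kahn BFS):
  sources (in-degree 0): A, B, D
  process A: level=0
    A->E: in-degree(E)=0, level(E)=1, enqueue
  process B: level=0
    B->C: in-degree(C)=3, level(C)>=1
    B->F: in-degree(F)=1, level(F)>=1
  process D: level=0
    D->C: in-degree(C)=2, level(C)>=1
  process E: level=1
    E->C: in-degree(C)=1, level(C)>=2
    E->G: in-degree(G)=0, level(G)=2, enqueue
    E->H: in-degree(H)=1, level(H)>=2
  process G: level=2
    G->C: in-degree(C)=0, level(C)=3, enqueue
    G->F: in-degree(F)=0, level(F)=3, enqueue
    G->H: in-degree(H)=0, level(H)=3, enqueue
  process C: level=3
  process F: level=3
  process H: level=3
All levels: A:0, B:0, C:3, D:0, E:1, F:3, G:2, H:3
max level = 3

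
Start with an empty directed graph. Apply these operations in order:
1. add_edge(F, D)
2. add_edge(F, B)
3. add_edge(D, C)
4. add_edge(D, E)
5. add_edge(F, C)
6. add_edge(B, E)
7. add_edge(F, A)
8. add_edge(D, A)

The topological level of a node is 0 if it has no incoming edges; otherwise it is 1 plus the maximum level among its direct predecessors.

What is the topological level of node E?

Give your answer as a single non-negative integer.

Answer: 2

Derivation:
Op 1: add_edge(F, D). Edges now: 1
Op 2: add_edge(F, B). Edges now: 2
Op 3: add_edge(D, C). Edges now: 3
Op 4: add_edge(D, E). Edges now: 4
Op 5: add_edge(F, C). Edges now: 5
Op 6: add_edge(B, E). Edges now: 6
Op 7: add_edge(F, A). Edges now: 7
Op 8: add_edge(D, A). Edges now: 8
Compute levels (Kahn BFS):
  sources (in-degree 0): F
  process F: level=0
    F->A: in-degree(A)=1, level(A)>=1
    F->B: in-degree(B)=0, level(B)=1, enqueue
    F->C: in-degree(C)=1, level(C)>=1
    F->D: in-degree(D)=0, level(D)=1, enqueue
  process B: level=1
    B->E: in-degree(E)=1, level(E)>=2
  process D: level=1
    D->A: in-degree(A)=0, level(A)=2, enqueue
    D->C: in-degree(C)=0, level(C)=2, enqueue
    D->E: in-degree(E)=0, level(E)=2, enqueue
  process A: level=2
  process C: level=2
  process E: level=2
All levels: A:2, B:1, C:2, D:1, E:2, F:0
level(E) = 2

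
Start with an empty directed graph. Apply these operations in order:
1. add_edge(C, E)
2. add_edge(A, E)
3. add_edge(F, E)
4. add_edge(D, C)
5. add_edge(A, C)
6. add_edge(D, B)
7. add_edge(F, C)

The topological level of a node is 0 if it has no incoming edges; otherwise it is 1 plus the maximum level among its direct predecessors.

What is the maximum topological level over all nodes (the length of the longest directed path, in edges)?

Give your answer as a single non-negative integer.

Op 1: add_edge(C, E). Edges now: 1
Op 2: add_edge(A, E). Edges now: 2
Op 3: add_edge(F, E). Edges now: 3
Op 4: add_edge(D, C). Edges now: 4
Op 5: add_edge(A, C). Edges now: 5
Op 6: add_edge(D, B). Edges now: 6
Op 7: add_edge(F, C). Edges now: 7
Compute levels (Kahn BFS):
  sources (in-degree 0): A, D, F
  process A: level=0
    A->C: in-degree(C)=2, level(C)>=1
    A->E: in-degree(E)=2, level(E)>=1
  process D: level=0
    D->B: in-degree(B)=0, level(B)=1, enqueue
    D->C: in-degree(C)=1, level(C)>=1
  process F: level=0
    F->C: in-degree(C)=0, level(C)=1, enqueue
    F->E: in-degree(E)=1, level(E)>=1
  process B: level=1
  process C: level=1
    C->E: in-degree(E)=0, level(E)=2, enqueue
  process E: level=2
All levels: A:0, B:1, C:1, D:0, E:2, F:0
max level = 2

Answer: 2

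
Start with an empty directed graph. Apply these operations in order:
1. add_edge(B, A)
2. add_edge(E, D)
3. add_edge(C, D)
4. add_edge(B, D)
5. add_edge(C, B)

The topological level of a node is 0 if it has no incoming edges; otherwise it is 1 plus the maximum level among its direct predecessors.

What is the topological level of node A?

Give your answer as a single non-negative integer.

Op 1: add_edge(B, A). Edges now: 1
Op 2: add_edge(E, D). Edges now: 2
Op 3: add_edge(C, D). Edges now: 3
Op 4: add_edge(B, D). Edges now: 4
Op 5: add_edge(C, B). Edges now: 5
Compute levels (Kahn BFS):
  sources (in-degree 0): C, E
  process C: level=0
    C->B: in-degree(B)=0, level(B)=1, enqueue
    C->D: in-degree(D)=2, level(D)>=1
  process E: level=0
    E->D: in-degree(D)=1, level(D)>=1
  process B: level=1
    B->A: in-degree(A)=0, level(A)=2, enqueue
    B->D: in-degree(D)=0, level(D)=2, enqueue
  process A: level=2
  process D: level=2
All levels: A:2, B:1, C:0, D:2, E:0
level(A) = 2

Answer: 2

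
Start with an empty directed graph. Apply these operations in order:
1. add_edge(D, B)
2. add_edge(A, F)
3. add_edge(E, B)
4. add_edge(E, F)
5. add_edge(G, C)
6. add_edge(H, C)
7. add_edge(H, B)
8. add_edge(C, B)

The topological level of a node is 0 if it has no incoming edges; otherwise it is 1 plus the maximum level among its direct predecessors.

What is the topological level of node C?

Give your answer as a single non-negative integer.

Op 1: add_edge(D, B). Edges now: 1
Op 2: add_edge(A, F). Edges now: 2
Op 3: add_edge(E, B). Edges now: 3
Op 4: add_edge(E, F). Edges now: 4
Op 5: add_edge(G, C). Edges now: 5
Op 6: add_edge(H, C). Edges now: 6
Op 7: add_edge(H, B). Edges now: 7
Op 8: add_edge(C, B). Edges now: 8
Compute levels (Kahn BFS):
  sources (in-degree 0): A, D, E, G, H
  process A: level=0
    A->F: in-degree(F)=1, level(F)>=1
  process D: level=0
    D->B: in-degree(B)=3, level(B)>=1
  process E: level=0
    E->B: in-degree(B)=2, level(B)>=1
    E->F: in-degree(F)=0, level(F)=1, enqueue
  process G: level=0
    G->C: in-degree(C)=1, level(C)>=1
  process H: level=0
    H->B: in-degree(B)=1, level(B)>=1
    H->C: in-degree(C)=0, level(C)=1, enqueue
  process F: level=1
  process C: level=1
    C->B: in-degree(B)=0, level(B)=2, enqueue
  process B: level=2
All levels: A:0, B:2, C:1, D:0, E:0, F:1, G:0, H:0
level(C) = 1

Answer: 1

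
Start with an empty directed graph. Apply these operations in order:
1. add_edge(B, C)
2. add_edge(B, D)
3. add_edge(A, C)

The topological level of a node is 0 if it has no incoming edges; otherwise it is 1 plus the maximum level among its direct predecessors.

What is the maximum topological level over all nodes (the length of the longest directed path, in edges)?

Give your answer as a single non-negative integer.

Op 1: add_edge(B, C). Edges now: 1
Op 2: add_edge(B, D). Edges now: 2
Op 3: add_edge(A, C). Edges now: 3
Compute levels (Kahn BFS):
  sources (in-degree 0): A, B
  process A: level=0
    A->C: in-degree(C)=1, level(C)>=1
  process B: level=0
    B->C: in-degree(C)=0, level(C)=1, enqueue
    B->D: in-degree(D)=0, level(D)=1, enqueue
  process C: level=1
  process D: level=1
All levels: A:0, B:0, C:1, D:1
max level = 1

Answer: 1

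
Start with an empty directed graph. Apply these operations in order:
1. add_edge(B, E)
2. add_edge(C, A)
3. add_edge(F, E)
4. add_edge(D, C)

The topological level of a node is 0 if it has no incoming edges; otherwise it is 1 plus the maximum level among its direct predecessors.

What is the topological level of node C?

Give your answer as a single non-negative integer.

Op 1: add_edge(B, E). Edges now: 1
Op 2: add_edge(C, A). Edges now: 2
Op 3: add_edge(F, E). Edges now: 3
Op 4: add_edge(D, C). Edges now: 4
Compute levels (Kahn BFS):
  sources (in-degree 0): B, D, F
  process B: level=0
    B->E: in-degree(E)=1, level(E)>=1
  process D: level=0
    D->C: in-degree(C)=0, level(C)=1, enqueue
  process F: level=0
    F->E: in-degree(E)=0, level(E)=1, enqueue
  process C: level=1
    C->A: in-degree(A)=0, level(A)=2, enqueue
  process E: level=1
  process A: level=2
All levels: A:2, B:0, C:1, D:0, E:1, F:0
level(C) = 1

Answer: 1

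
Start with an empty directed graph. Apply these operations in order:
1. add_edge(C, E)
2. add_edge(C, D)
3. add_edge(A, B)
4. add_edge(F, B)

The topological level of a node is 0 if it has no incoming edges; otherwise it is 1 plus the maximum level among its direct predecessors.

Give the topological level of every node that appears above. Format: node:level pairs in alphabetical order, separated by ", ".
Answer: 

Answer: A:0, B:1, C:0, D:1, E:1, F:0

Derivation:
Op 1: add_edge(C, E). Edges now: 1
Op 2: add_edge(C, D). Edges now: 2
Op 3: add_edge(A, B). Edges now: 3
Op 4: add_edge(F, B). Edges now: 4
Compute levels (Kahn BFS):
  sources (in-degree 0): A, C, F
  process A: level=0
    A->B: in-degree(B)=1, level(B)>=1
  process C: level=0
    C->D: in-degree(D)=0, level(D)=1, enqueue
    C->E: in-degree(E)=0, level(E)=1, enqueue
  process F: level=0
    F->B: in-degree(B)=0, level(B)=1, enqueue
  process D: level=1
  process E: level=1
  process B: level=1
All levels: A:0, B:1, C:0, D:1, E:1, F:0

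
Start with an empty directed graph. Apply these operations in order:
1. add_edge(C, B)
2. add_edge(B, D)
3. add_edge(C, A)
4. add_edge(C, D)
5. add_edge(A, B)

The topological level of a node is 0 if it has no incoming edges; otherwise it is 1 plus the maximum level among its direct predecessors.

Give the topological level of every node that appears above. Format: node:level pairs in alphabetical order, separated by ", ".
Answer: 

Answer: A:1, B:2, C:0, D:3

Derivation:
Op 1: add_edge(C, B). Edges now: 1
Op 2: add_edge(B, D). Edges now: 2
Op 3: add_edge(C, A). Edges now: 3
Op 4: add_edge(C, D). Edges now: 4
Op 5: add_edge(A, B). Edges now: 5
Compute levels (Kahn BFS):
  sources (in-degree 0): C
  process C: level=0
    C->A: in-degree(A)=0, level(A)=1, enqueue
    C->B: in-degree(B)=1, level(B)>=1
    C->D: in-degree(D)=1, level(D)>=1
  process A: level=1
    A->B: in-degree(B)=0, level(B)=2, enqueue
  process B: level=2
    B->D: in-degree(D)=0, level(D)=3, enqueue
  process D: level=3
All levels: A:1, B:2, C:0, D:3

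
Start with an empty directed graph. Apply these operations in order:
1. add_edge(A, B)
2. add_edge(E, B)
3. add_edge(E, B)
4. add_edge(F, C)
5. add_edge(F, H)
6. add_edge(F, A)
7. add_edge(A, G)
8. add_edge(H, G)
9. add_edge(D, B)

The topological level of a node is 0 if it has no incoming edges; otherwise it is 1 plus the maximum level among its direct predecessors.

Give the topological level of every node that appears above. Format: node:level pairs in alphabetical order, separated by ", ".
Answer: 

Answer: A:1, B:2, C:1, D:0, E:0, F:0, G:2, H:1

Derivation:
Op 1: add_edge(A, B). Edges now: 1
Op 2: add_edge(E, B). Edges now: 2
Op 3: add_edge(E, B) (duplicate, no change). Edges now: 2
Op 4: add_edge(F, C). Edges now: 3
Op 5: add_edge(F, H). Edges now: 4
Op 6: add_edge(F, A). Edges now: 5
Op 7: add_edge(A, G). Edges now: 6
Op 8: add_edge(H, G). Edges now: 7
Op 9: add_edge(D, B). Edges now: 8
Compute levels (Kahn BFS):
  sources (in-degree 0): D, E, F
  process D: level=0
    D->B: in-degree(B)=2, level(B)>=1
  process E: level=0
    E->B: in-degree(B)=1, level(B)>=1
  process F: level=0
    F->A: in-degree(A)=0, level(A)=1, enqueue
    F->C: in-degree(C)=0, level(C)=1, enqueue
    F->H: in-degree(H)=0, level(H)=1, enqueue
  process A: level=1
    A->B: in-degree(B)=0, level(B)=2, enqueue
    A->G: in-degree(G)=1, level(G)>=2
  process C: level=1
  process H: level=1
    H->G: in-degree(G)=0, level(G)=2, enqueue
  process B: level=2
  process G: level=2
All levels: A:1, B:2, C:1, D:0, E:0, F:0, G:2, H:1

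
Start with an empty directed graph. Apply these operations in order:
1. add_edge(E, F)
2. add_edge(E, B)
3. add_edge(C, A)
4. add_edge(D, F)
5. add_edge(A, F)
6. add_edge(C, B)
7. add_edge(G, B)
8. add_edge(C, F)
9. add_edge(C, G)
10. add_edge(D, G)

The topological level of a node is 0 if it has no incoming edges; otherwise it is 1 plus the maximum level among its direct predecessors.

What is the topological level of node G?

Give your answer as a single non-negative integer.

Op 1: add_edge(E, F). Edges now: 1
Op 2: add_edge(E, B). Edges now: 2
Op 3: add_edge(C, A). Edges now: 3
Op 4: add_edge(D, F). Edges now: 4
Op 5: add_edge(A, F). Edges now: 5
Op 6: add_edge(C, B). Edges now: 6
Op 7: add_edge(G, B). Edges now: 7
Op 8: add_edge(C, F). Edges now: 8
Op 9: add_edge(C, G). Edges now: 9
Op 10: add_edge(D, G). Edges now: 10
Compute levels (Kahn BFS):
  sources (in-degree 0): C, D, E
  process C: level=0
    C->A: in-degree(A)=0, level(A)=1, enqueue
    C->B: in-degree(B)=2, level(B)>=1
    C->F: in-degree(F)=3, level(F)>=1
    C->G: in-degree(G)=1, level(G)>=1
  process D: level=0
    D->F: in-degree(F)=2, level(F)>=1
    D->G: in-degree(G)=0, level(G)=1, enqueue
  process E: level=0
    E->B: in-degree(B)=1, level(B)>=1
    E->F: in-degree(F)=1, level(F)>=1
  process A: level=1
    A->F: in-degree(F)=0, level(F)=2, enqueue
  process G: level=1
    G->B: in-degree(B)=0, level(B)=2, enqueue
  process F: level=2
  process B: level=2
All levels: A:1, B:2, C:0, D:0, E:0, F:2, G:1
level(G) = 1

Answer: 1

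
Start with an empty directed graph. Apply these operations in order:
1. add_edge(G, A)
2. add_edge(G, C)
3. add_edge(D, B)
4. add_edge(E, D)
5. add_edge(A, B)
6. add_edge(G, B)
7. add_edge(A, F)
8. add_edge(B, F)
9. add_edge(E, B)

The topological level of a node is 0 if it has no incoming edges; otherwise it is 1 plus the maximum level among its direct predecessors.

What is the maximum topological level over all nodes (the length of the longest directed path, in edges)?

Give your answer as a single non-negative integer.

Op 1: add_edge(G, A). Edges now: 1
Op 2: add_edge(G, C). Edges now: 2
Op 3: add_edge(D, B). Edges now: 3
Op 4: add_edge(E, D). Edges now: 4
Op 5: add_edge(A, B). Edges now: 5
Op 6: add_edge(G, B). Edges now: 6
Op 7: add_edge(A, F). Edges now: 7
Op 8: add_edge(B, F). Edges now: 8
Op 9: add_edge(E, B). Edges now: 9
Compute levels (Kahn BFS):
  sources (in-degree 0): E, G
  process E: level=0
    E->B: in-degree(B)=3, level(B)>=1
    E->D: in-degree(D)=0, level(D)=1, enqueue
  process G: level=0
    G->A: in-degree(A)=0, level(A)=1, enqueue
    G->B: in-degree(B)=2, level(B)>=1
    G->C: in-degree(C)=0, level(C)=1, enqueue
  process D: level=1
    D->B: in-degree(B)=1, level(B)>=2
  process A: level=1
    A->B: in-degree(B)=0, level(B)=2, enqueue
    A->F: in-degree(F)=1, level(F)>=2
  process C: level=1
  process B: level=2
    B->F: in-degree(F)=0, level(F)=3, enqueue
  process F: level=3
All levels: A:1, B:2, C:1, D:1, E:0, F:3, G:0
max level = 3

Answer: 3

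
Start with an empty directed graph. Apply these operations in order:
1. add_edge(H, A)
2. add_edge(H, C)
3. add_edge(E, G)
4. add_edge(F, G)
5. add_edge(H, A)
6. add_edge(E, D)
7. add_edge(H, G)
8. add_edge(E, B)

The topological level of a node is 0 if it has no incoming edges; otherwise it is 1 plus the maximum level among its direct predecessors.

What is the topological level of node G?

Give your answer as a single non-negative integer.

Answer: 1

Derivation:
Op 1: add_edge(H, A). Edges now: 1
Op 2: add_edge(H, C). Edges now: 2
Op 3: add_edge(E, G). Edges now: 3
Op 4: add_edge(F, G). Edges now: 4
Op 5: add_edge(H, A) (duplicate, no change). Edges now: 4
Op 6: add_edge(E, D). Edges now: 5
Op 7: add_edge(H, G). Edges now: 6
Op 8: add_edge(E, B). Edges now: 7
Compute levels (Kahn BFS):
  sources (in-degree 0): E, F, H
  process E: level=0
    E->B: in-degree(B)=0, level(B)=1, enqueue
    E->D: in-degree(D)=0, level(D)=1, enqueue
    E->G: in-degree(G)=2, level(G)>=1
  process F: level=0
    F->G: in-degree(G)=1, level(G)>=1
  process H: level=0
    H->A: in-degree(A)=0, level(A)=1, enqueue
    H->C: in-degree(C)=0, level(C)=1, enqueue
    H->G: in-degree(G)=0, level(G)=1, enqueue
  process B: level=1
  process D: level=1
  process A: level=1
  process C: level=1
  process G: level=1
All levels: A:1, B:1, C:1, D:1, E:0, F:0, G:1, H:0
level(G) = 1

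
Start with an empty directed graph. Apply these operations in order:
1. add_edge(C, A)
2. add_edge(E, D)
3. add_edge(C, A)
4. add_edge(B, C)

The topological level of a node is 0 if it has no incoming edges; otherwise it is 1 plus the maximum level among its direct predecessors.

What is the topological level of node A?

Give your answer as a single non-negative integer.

Op 1: add_edge(C, A). Edges now: 1
Op 2: add_edge(E, D). Edges now: 2
Op 3: add_edge(C, A) (duplicate, no change). Edges now: 2
Op 4: add_edge(B, C). Edges now: 3
Compute levels (Kahn BFS):
  sources (in-degree 0): B, E
  process B: level=0
    B->C: in-degree(C)=0, level(C)=1, enqueue
  process E: level=0
    E->D: in-degree(D)=0, level(D)=1, enqueue
  process C: level=1
    C->A: in-degree(A)=0, level(A)=2, enqueue
  process D: level=1
  process A: level=2
All levels: A:2, B:0, C:1, D:1, E:0
level(A) = 2

Answer: 2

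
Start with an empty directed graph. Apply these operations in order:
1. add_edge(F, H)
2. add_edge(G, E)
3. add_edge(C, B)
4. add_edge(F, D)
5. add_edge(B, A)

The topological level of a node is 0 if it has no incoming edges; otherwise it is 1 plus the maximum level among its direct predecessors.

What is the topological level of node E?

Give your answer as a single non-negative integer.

Op 1: add_edge(F, H). Edges now: 1
Op 2: add_edge(G, E). Edges now: 2
Op 3: add_edge(C, B). Edges now: 3
Op 4: add_edge(F, D). Edges now: 4
Op 5: add_edge(B, A). Edges now: 5
Compute levels (Kahn BFS):
  sources (in-degree 0): C, F, G
  process C: level=0
    C->B: in-degree(B)=0, level(B)=1, enqueue
  process F: level=0
    F->D: in-degree(D)=0, level(D)=1, enqueue
    F->H: in-degree(H)=0, level(H)=1, enqueue
  process G: level=0
    G->E: in-degree(E)=0, level(E)=1, enqueue
  process B: level=1
    B->A: in-degree(A)=0, level(A)=2, enqueue
  process D: level=1
  process H: level=1
  process E: level=1
  process A: level=2
All levels: A:2, B:1, C:0, D:1, E:1, F:0, G:0, H:1
level(E) = 1

Answer: 1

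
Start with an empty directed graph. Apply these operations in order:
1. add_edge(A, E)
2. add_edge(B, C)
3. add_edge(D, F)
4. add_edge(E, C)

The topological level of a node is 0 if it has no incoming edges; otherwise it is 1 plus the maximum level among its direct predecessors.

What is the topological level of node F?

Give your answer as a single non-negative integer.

Op 1: add_edge(A, E). Edges now: 1
Op 2: add_edge(B, C). Edges now: 2
Op 3: add_edge(D, F). Edges now: 3
Op 4: add_edge(E, C). Edges now: 4
Compute levels (Kahn BFS):
  sources (in-degree 0): A, B, D
  process A: level=0
    A->E: in-degree(E)=0, level(E)=1, enqueue
  process B: level=0
    B->C: in-degree(C)=1, level(C)>=1
  process D: level=0
    D->F: in-degree(F)=0, level(F)=1, enqueue
  process E: level=1
    E->C: in-degree(C)=0, level(C)=2, enqueue
  process F: level=1
  process C: level=2
All levels: A:0, B:0, C:2, D:0, E:1, F:1
level(F) = 1

Answer: 1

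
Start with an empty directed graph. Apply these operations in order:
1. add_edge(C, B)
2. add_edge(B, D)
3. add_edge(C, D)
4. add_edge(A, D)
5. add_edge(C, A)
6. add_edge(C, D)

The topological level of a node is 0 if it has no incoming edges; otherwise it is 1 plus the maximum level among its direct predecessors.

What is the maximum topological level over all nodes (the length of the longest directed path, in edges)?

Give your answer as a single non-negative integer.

Op 1: add_edge(C, B). Edges now: 1
Op 2: add_edge(B, D). Edges now: 2
Op 3: add_edge(C, D). Edges now: 3
Op 4: add_edge(A, D). Edges now: 4
Op 5: add_edge(C, A). Edges now: 5
Op 6: add_edge(C, D) (duplicate, no change). Edges now: 5
Compute levels (Kahn BFS):
  sources (in-degree 0): C
  process C: level=0
    C->A: in-degree(A)=0, level(A)=1, enqueue
    C->B: in-degree(B)=0, level(B)=1, enqueue
    C->D: in-degree(D)=2, level(D)>=1
  process A: level=1
    A->D: in-degree(D)=1, level(D)>=2
  process B: level=1
    B->D: in-degree(D)=0, level(D)=2, enqueue
  process D: level=2
All levels: A:1, B:1, C:0, D:2
max level = 2

Answer: 2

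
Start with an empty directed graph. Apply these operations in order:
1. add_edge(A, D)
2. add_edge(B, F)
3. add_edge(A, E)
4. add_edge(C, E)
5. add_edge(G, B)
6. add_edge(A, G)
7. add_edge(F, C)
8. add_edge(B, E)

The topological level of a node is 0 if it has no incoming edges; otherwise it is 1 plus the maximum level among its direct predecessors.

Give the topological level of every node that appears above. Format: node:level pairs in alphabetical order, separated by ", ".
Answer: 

Op 1: add_edge(A, D). Edges now: 1
Op 2: add_edge(B, F). Edges now: 2
Op 3: add_edge(A, E). Edges now: 3
Op 4: add_edge(C, E). Edges now: 4
Op 5: add_edge(G, B). Edges now: 5
Op 6: add_edge(A, G). Edges now: 6
Op 7: add_edge(F, C). Edges now: 7
Op 8: add_edge(B, E). Edges now: 8
Compute levels (Kahn BFS):
  sources (in-degree 0): A
  process A: level=0
    A->D: in-degree(D)=0, level(D)=1, enqueue
    A->E: in-degree(E)=2, level(E)>=1
    A->G: in-degree(G)=0, level(G)=1, enqueue
  process D: level=1
  process G: level=1
    G->B: in-degree(B)=0, level(B)=2, enqueue
  process B: level=2
    B->E: in-degree(E)=1, level(E)>=3
    B->F: in-degree(F)=0, level(F)=3, enqueue
  process F: level=3
    F->C: in-degree(C)=0, level(C)=4, enqueue
  process C: level=4
    C->E: in-degree(E)=0, level(E)=5, enqueue
  process E: level=5
All levels: A:0, B:2, C:4, D:1, E:5, F:3, G:1

Answer: A:0, B:2, C:4, D:1, E:5, F:3, G:1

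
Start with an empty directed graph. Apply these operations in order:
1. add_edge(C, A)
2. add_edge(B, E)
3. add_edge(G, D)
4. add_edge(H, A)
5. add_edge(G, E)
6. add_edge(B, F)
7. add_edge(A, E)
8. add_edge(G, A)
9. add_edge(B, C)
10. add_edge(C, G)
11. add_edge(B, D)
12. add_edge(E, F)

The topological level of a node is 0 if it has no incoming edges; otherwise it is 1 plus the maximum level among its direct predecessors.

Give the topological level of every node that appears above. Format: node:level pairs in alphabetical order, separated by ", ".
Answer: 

Op 1: add_edge(C, A). Edges now: 1
Op 2: add_edge(B, E). Edges now: 2
Op 3: add_edge(G, D). Edges now: 3
Op 4: add_edge(H, A). Edges now: 4
Op 5: add_edge(G, E). Edges now: 5
Op 6: add_edge(B, F). Edges now: 6
Op 7: add_edge(A, E). Edges now: 7
Op 8: add_edge(G, A). Edges now: 8
Op 9: add_edge(B, C). Edges now: 9
Op 10: add_edge(C, G). Edges now: 10
Op 11: add_edge(B, D). Edges now: 11
Op 12: add_edge(E, F). Edges now: 12
Compute levels (Kahn BFS):
  sources (in-degree 0): B, H
  process B: level=0
    B->C: in-degree(C)=0, level(C)=1, enqueue
    B->D: in-degree(D)=1, level(D)>=1
    B->E: in-degree(E)=2, level(E)>=1
    B->F: in-degree(F)=1, level(F)>=1
  process H: level=0
    H->A: in-degree(A)=2, level(A)>=1
  process C: level=1
    C->A: in-degree(A)=1, level(A)>=2
    C->G: in-degree(G)=0, level(G)=2, enqueue
  process G: level=2
    G->A: in-degree(A)=0, level(A)=3, enqueue
    G->D: in-degree(D)=0, level(D)=3, enqueue
    G->E: in-degree(E)=1, level(E)>=3
  process A: level=3
    A->E: in-degree(E)=0, level(E)=4, enqueue
  process D: level=3
  process E: level=4
    E->F: in-degree(F)=0, level(F)=5, enqueue
  process F: level=5
All levels: A:3, B:0, C:1, D:3, E:4, F:5, G:2, H:0

Answer: A:3, B:0, C:1, D:3, E:4, F:5, G:2, H:0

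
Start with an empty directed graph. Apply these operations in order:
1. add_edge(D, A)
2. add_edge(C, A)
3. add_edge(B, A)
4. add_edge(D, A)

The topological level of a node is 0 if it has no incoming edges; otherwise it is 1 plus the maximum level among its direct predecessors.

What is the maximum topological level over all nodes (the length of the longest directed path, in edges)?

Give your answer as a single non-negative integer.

Op 1: add_edge(D, A). Edges now: 1
Op 2: add_edge(C, A). Edges now: 2
Op 3: add_edge(B, A). Edges now: 3
Op 4: add_edge(D, A) (duplicate, no change). Edges now: 3
Compute levels (Kahn BFS):
  sources (in-degree 0): B, C, D
  process B: level=0
    B->A: in-degree(A)=2, level(A)>=1
  process C: level=0
    C->A: in-degree(A)=1, level(A)>=1
  process D: level=0
    D->A: in-degree(A)=0, level(A)=1, enqueue
  process A: level=1
All levels: A:1, B:0, C:0, D:0
max level = 1

Answer: 1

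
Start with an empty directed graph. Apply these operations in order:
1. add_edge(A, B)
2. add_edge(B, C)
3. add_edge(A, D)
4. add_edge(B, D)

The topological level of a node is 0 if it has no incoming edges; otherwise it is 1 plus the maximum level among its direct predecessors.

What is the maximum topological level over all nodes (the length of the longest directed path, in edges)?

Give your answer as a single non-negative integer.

Op 1: add_edge(A, B). Edges now: 1
Op 2: add_edge(B, C). Edges now: 2
Op 3: add_edge(A, D). Edges now: 3
Op 4: add_edge(B, D). Edges now: 4
Compute levels (Kahn BFS):
  sources (in-degree 0): A
  process A: level=0
    A->B: in-degree(B)=0, level(B)=1, enqueue
    A->D: in-degree(D)=1, level(D)>=1
  process B: level=1
    B->C: in-degree(C)=0, level(C)=2, enqueue
    B->D: in-degree(D)=0, level(D)=2, enqueue
  process C: level=2
  process D: level=2
All levels: A:0, B:1, C:2, D:2
max level = 2

Answer: 2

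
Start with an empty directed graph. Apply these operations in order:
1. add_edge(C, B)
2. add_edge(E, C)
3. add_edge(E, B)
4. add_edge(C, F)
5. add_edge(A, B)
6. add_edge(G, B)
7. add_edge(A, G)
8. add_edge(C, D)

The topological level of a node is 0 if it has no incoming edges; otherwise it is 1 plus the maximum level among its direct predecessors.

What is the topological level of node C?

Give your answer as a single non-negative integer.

Answer: 1

Derivation:
Op 1: add_edge(C, B). Edges now: 1
Op 2: add_edge(E, C). Edges now: 2
Op 3: add_edge(E, B). Edges now: 3
Op 4: add_edge(C, F). Edges now: 4
Op 5: add_edge(A, B). Edges now: 5
Op 6: add_edge(G, B). Edges now: 6
Op 7: add_edge(A, G). Edges now: 7
Op 8: add_edge(C, D). Edges now: 8
Compute levels (Kahn BFS):
  sources (in-degree 0): A, E
  process A: level=0
    A->B: in-degree(B)=3, level(B)>=1
    A->G: in-degree(G)=0, level(G)=1, enqueue
  process E: level=0
    E->B: in-degree(B)=2, level(B)>=1
    E->C: in-degree(C)=0, level(C)=1, enqueue
  process G: level=1
    G->B: in-degree(B)=1, level(B)>=2
  process C: level=1
    C->B: in-degree(B)=0, level(B)=2, enqueue
    C->D: in-degree(D)=0, level(D)=2, enqueue
    C->F: in-degree(F)=0, level(F)=2, enqueue
  process B: level=2
  process D: level=2
  process F: level=2
All levels: A:0, B:2, C:1, D:2, E:0, F:2, G:1
level(C) = 1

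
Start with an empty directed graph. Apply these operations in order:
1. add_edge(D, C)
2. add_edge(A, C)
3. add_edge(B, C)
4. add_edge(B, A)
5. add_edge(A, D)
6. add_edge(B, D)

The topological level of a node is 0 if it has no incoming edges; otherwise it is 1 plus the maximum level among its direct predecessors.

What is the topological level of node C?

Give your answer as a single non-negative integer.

Answer: 3

Derivation:
Op 1: add_edge(D, C). Edges now: 1
Op 2: add_edge(A, C). Edges now: 2
Op 3: add_edge(B, C). Edges now: 3
Op 4: add_edge(B, A). Edges now: 4
Op 5: add_edge(A, D). Edges now: 5
Op 6: add_edge(B, D). Edges now: 6
Compute levels (Kahn BFS):
  sources (in-degree 0): B
  process B: level=0
    B->A: in-degree(A)=0, level(A)=1, enqueue
    B->C: in-degree(C)=2, level(C)>=1
    B->D: in-degree(D)=1, level(D)>=1
  process A: level=1
    A->C: in-degree(C)=1, level(C)>=2
    A->D: in-degree(D)=0, level(D)=2, enqueue
  process D: level=2
    D->C: in-degree(C)=0, level(C)=3, enqueue
  process C: level=3
All levels: A:1, B:0, C:3, D:2
level(C) = 3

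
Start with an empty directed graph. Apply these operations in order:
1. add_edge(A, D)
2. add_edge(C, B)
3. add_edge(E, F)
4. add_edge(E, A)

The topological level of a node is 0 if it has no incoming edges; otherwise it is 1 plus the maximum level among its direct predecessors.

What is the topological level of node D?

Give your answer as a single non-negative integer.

Op 1: add_edge(A, D). Edges now: 1
Op 2: add_edge(C, B). Edges now: 2
Op 3: add_edge(E, F). Edges now: 3
Op 4: add_edge(E, A). Edges now: 4
Compute levels (Kahn BFS):
  sources (in-degree 0): C, E
  process C: level=0
    C->B: in-degree(B)=0, level(B)=1, enqueue
  process E: level=0
    E->A: in-degree(A)=0, level(A)=1, enqueue
    E->F: in-degree(F)=0, level(F)=1, enqueue
  process B: level=1
  process A: level=1
    A->D: in-degree(D)=0, level(D)=2, enqueue
  process F: level=1
  process D: level=2
All levels: A:1, B:1, C:0, D:2, E:0, F:1
level(D) = 2

Answer: 2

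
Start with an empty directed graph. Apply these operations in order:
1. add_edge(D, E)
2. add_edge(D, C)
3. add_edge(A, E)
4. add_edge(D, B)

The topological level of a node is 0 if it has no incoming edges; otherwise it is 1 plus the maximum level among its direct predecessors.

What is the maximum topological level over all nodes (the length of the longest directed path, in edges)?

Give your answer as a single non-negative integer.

Op 1: add_edge(D, E). Edges now: 1
Op 2: add_edge(D, C). Edges now: 2
Op 3: add_edge(A, E). Edges now: 3
Op 4: add_edge(D, B). Edges now: 4
Compute levels (Kahn BFS):
  sources (in-degree 0): A, D
  process A: level=0
    A->E: in-degree(E)=1, level(E)>=1
  process D: level=0
    D->B: in-degree(B)=0, level(B)=1, enqueue
    D->C: in-degree(C)=0, level(C)=1, enqueue
    D->E: in-degree(E)=0, level(E)=1, enqueue
  process B: level=1
  process C: level=1
  process E: level=1
All levels: A:0, B:1, C:1, D:0, E:1
max level = 1

Answer: 1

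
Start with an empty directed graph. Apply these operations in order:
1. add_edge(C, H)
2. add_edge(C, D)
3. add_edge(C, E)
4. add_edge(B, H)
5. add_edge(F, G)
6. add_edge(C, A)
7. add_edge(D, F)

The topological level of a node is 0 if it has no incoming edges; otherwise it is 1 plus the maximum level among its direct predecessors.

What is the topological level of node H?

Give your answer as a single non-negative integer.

Op 1: add_edge(C, H). Edges now: 1
Op 2: add_edge(C, D). Edges now: 2
Op 3: add_edge(C, E). Edges now: 3
Op 4: add_edge(B, H). Edges now: 4
Op 5: add_edge(F, G). Edges now: 5
Op 6: add_edge(C, A). Edges now: 6
Op 7: add_edge(D, F). Edges now: 7
Compute levels (Kahn BFS):
  sources (in-degree 0): B, C
  process B: level=0
    B->H: in-degree(H)=1, level(H)>=1
  process C: level=0
    C->A: in-degree(A)=0, level(A)=1, enqueue
    C->D: in-degree(D)=0, level(D)=1, enqueue
    C->E: in-degree(E)=0, level(E)=1, enqueue
    C->H: in-degree(H)=0, level(H)=1, enqueue
  process A: level=1
  process D: level=1
    D->F: in-degree(F)=0, level(F)=2, enqueue
  process E: level=1
  process H: level=1
  process F: level=2
    F->G: in-degree(G)=0, level(G)=3, enqueue
  process G: level=3
All levels: A:1, B:0, C:0, D:1, E:1, F:2, G:3, H:1
level(H) = 1

Answer: 1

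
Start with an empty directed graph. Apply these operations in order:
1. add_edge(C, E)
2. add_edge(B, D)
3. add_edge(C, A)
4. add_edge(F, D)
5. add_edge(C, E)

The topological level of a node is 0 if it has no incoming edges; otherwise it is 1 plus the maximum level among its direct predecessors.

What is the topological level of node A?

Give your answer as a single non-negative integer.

Op 1: add_edge(C, E). Edges now: 1
Op 2: add_edge(B, D). Edges now: 2
Op 3: add_edge(C, A). Edges now: 3
Op 4: add_edge(F, D). Edges now: 4
Op 5: add_edge(C, E) (duplicate, no change). Edges now: 4
Compute levels (Kahn BFS):
  sources (in-degree 0): B, C, F
  process B: level=0
    B->D: in-degree(D)=1, level(D)>=1
  process C: level=0
    C->A: in-degree(A)=0, level(A)=1, enqueue
    C->E: in-degree(E)=0, level(E)=1, enqueue
  process F: level=0
    F->D: in-degree(D)=0, level(D)=1, enqueue
  process A: level=1
  process E: level=1
  process D: level=1
All levels: A:1, B:0, C:0, D:1, E:1, F:0
level(A) = 1

Answer: 1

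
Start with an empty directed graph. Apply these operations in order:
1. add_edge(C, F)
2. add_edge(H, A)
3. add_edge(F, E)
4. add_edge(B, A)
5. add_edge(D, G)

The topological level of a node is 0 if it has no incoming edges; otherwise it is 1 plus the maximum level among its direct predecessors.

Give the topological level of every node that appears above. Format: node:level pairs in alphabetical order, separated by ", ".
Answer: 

Op 1: add_edge(C, F). Edges now: 1
Op 2: add_edge(H, A). Edges now: 2
Op 3: add_edge(F, E). Edges now: 3
Op 4: add_edge(B, A). Edges now: 4
Op 5: add_edge(D, G). Edges now: 5
Compute levels (Kahn BFS):
  sources (in-degree 0): B, C, D, H
  process B: level=0
    B->A: in-degree(A)=1, level(A)>=1
  process C: level=0
    C->F: in-degree(F)=0, level(F)=1, enqueue
  process D: level=0
    D->G: in-degree(G)=0, level(G)=1, enqueue
  process H: level=0
    H->A: in-degree(A)=0, level(A)=1, enqueue
  process F: level=1
    F->E: in-degree(E)=0, level(E)=2, enqueue
  process G: level=1
  process A: level=1
  process E: level=2
All levels: A:1, B:0, C:0, D:0, E:2, F:1, G:1, H:0

Answer: A:1, B:0, C:0, D:0, E:2, F:1, G:1, H:0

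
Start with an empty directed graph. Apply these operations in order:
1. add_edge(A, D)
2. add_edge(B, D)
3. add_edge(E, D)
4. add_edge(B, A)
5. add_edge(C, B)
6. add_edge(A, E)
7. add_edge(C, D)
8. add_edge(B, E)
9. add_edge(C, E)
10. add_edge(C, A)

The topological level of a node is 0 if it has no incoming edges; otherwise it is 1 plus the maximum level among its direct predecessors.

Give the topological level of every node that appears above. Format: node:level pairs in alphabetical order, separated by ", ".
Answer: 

Answer: A:2, B:1, C:0, D:4, E:3

Derivation:
Op 1: add_edge(A, D). Edges now: 1
Op 2: add_edge(B, D). Edges now: 2
Op 3: add_edge(E, D). Edges now: 3
Op 4: add_edge(B, A). Edges now: 4
Op 5: add_edge(C, B). Edges now: 5
Op 6: add_edge(A, E). Edges now: 6
Op 7: add_edge(C, D). Edges now: 7
Op 8: add_edge(B, E). Edges now: 8
Op 9: add_edge(C, E). Edges now: 9
Op 10: add_edge(C, A). Edges now: 10
Compute levels (Kahn BFS):
  sources (in-degree 0): C
  process C: level=0
    C->A: in-degree(A)=1, level(A)>=1
    C->B: in-degree(B)=0, level(B)=1, enqueue
    C->D: in-degree(D)=3, level(D)>=1
    C->E: in-degree(E)=2, level(E)>=1
  process B: level=1
    B->A: in-degree(A)=0, level(A)=2, enqueue
    B->D: in-degree(D)=2, level(D)>=2
    B->E: in-degree(E)=1, level(E)>=2
  process A: level=2
    A->D: in-degree(D)=1, level(D)>=3
    A->E: in-degree(E)=0, level(E)=3, enqueue
  process E: level=3
    E->D: in-degree(D)=0, level(D)=4, enqueue
  process D: level=4
All levels: A:2, B:1, C:0, D:4, E:3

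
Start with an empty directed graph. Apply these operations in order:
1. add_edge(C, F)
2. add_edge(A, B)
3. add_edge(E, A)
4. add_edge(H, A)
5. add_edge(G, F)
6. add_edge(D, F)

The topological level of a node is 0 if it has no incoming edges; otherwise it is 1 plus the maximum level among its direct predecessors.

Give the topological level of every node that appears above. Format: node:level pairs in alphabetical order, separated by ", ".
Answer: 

Answer: A:1, B:2, C:0, D:0, E:0, F:1, G:0, H:0

Derivation:
Op 1: add_edge(C, F). Edges now: 1
Op 2: add_edge(A, B). Edges now: 2
Op 3: add_edge(E, A). Edges now: 3
Op 4: add_edge(H, A). Edges now: 4
Op 5: add_edge(G, F). Edges now: 5
Op 6: add_edge(D, F). Edges now: 6
Compute levels (Kahn BFS):
  sources (in-degree 0): C, D, E, G, H
  process C: level=0
    C->F: in-degree(F)=2, level(F)>=1
  process D: level=0
    D->F: in-degree(F)=1, level(F)>=1
  process E: level=0
    E->A: in-degree(A)=1, level(A)>=1
  process G: level=0
    G->F: in-degree(F)=0, level(F)=1, enqueue
  process H: level=0
    H->A: in-degree(A)=0, level(A)=1, enqueue
  process F: level=1
  process A: level=1
    A->B: in-degree(B)=0, level(B)=2, enqueue
  process B: level=2
All levels: A:1, B:2, C:0, D:0, E:0, F:1, G:0, H:0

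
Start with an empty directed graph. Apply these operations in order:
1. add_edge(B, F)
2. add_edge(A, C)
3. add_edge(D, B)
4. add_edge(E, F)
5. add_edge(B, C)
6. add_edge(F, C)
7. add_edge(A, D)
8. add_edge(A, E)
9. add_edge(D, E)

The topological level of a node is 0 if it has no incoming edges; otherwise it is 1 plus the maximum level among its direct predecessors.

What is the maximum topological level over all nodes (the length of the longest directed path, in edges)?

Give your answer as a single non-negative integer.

Op 1: add_edge(B, F). Edges now: 1
Op 2: add_edge(A, C). Edges now: 2
Op 3: add_edge(D, B). Edges now: 3
Op 4: add_edge(E, F). Edges now: 4
Op 5: add_edge(B, C). Edges now: 5
Op 6: add_edge(F, C). Edges now: 6
Op 7: add_edge(A, D). Edges now: 7
Op 8: add_edge(A, E). Edges now: 8
Op 9: add_edge(D, E). Edges now: 9
Compute levels (Kahn BFS):
  sources (in-degree 0): A
  process A: level=0
    A->C: in-degree(C)=2, level(C)>=1
    A->D: in-degree(D)=0, level(D)=1, enqueue
    A->E: in-degree(E)=1, level(E)>=1
  process D: level=1
    D->B: in-degree(B)=0, level(B)=2, enqueue
    D->E: in-degree(E)=0, level(E)=2, enqueue
  process B: level=2
    B->C: in-degree(C)=1, level(C)>=3
    B->F: in-degree(F)=1, level(F)>=3
  process E: level=2
    E->F: in-degree(F)=0, level(F)=3, enqueue
  process F: level=3
    F->C: in-degree(C)=0, level(C)=4, enqueue
  process C: level=4
All levels: A:0, B:2, C:4, D:1, E:2, F:3
max level = 4

Answer: 4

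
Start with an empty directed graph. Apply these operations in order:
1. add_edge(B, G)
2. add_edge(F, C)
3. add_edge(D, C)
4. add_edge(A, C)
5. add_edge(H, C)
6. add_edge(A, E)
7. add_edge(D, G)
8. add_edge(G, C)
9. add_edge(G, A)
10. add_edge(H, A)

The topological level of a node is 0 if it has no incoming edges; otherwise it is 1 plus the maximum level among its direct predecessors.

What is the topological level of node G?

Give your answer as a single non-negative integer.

Op 1: add_edge(B, G). Edges now: 1
Op 2: add_edge(F, C). Edges now: 2
Op 3: add_edge(D, C). Edges now: 3
Op 4: add_edge(A, C). Edges now: 4
Op 5: add_edge(H, C). Edges now: 5
Op 6: add_edge(A, E). Edges now: 6
Op 7: add_edge(D, G). Edges now: 7
Op 8: add_edge(G, C). Edges now: 8
Op 9: add_edge(G, A). Edges now: 9
Op 10: add_edge(H, A). Edges now: 10
Compute levels (Kahn BFS):
  sources (in-degree 0): B, D, F, H
  process B: level=0
    B->G: in-degree(G)=1, level(G)>=1
  process D: level=0
    D->C: in-degree(C)=4, level(C)>=1
    D->G: in-degree(G)=0, level(G)=1, enqueue
  process F: level=0
    F->C: in-degree(C)=3, level(C)>=1
  process H: level=0
    H->A: in-degree(A)=1, level(A)>=1
    H->C: in-degree(C)=2, level(C)>=1
  process G: level=1
    G->A: in-degree(A)=0, level(A)=2, enqueue
    G->C: in-degree(C)=1, level(C)>=2
  process A: level=2
    A->C: in-degree(C)=0, level(C)=3, enqueue
    A->E: in-degree(E)=0, level(E)=3, enqueue
  process C: level=3
  process E: level=3
All levels: A:2, B:0, C:3, D:0, E:3, F:0, G:1, H:0
level(G) = 1

Answer: 1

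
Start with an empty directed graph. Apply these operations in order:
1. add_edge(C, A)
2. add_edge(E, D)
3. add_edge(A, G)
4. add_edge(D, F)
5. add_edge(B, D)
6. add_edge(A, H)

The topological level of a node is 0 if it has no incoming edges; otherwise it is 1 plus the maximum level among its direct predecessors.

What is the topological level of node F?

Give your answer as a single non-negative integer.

Answer: 2

Derivation:
Op 1: add_edge(C, A). Edges now: 1
Op 2: add_edge(E, D). Edges now: 2
Op 3: add_edge(A, G). Edges now: 3
Op 4: add_edge(D, F). Edges now: 4
Op 5: add_edge(B, D). Edges now: 5
Op 6: add_edge(A, H). Edges now: 6
Compute levels (Kahn BFS):
  sources (in-degree 0): B, C, E
  process B: level=0
    B->D: in-degree(D)=1, level(D)>=1
  process C: level=0
    C->A: in-degree(A)=0, level(A)=1, enqueue
  process E: level=0
    E->D: in-degree(D)=0, level(D)=1, enqueue
  process A: level=1
    A->G: in-degree(G)=0, level(G)=2, enqueue
    A->H: in-degree(H)=0, level(H)=2, enqueue
  process D: level=1
    D->F: in-degree(F)=0, level(F)=2, enqueue
  process G: level=2
  process H: level=2
  process F: level=2
All levels: A:1, B:0, C:0, D:1, E:0, F:2, G:2, H:2
level(F) = 2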